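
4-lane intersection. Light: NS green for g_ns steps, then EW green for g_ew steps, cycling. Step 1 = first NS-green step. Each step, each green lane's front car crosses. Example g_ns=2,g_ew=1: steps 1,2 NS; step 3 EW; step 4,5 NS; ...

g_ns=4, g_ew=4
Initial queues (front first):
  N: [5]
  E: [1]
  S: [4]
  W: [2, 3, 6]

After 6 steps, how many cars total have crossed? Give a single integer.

Step 1 [NS]: N:car5-GO,E:wait,S:car4-GO,W:wait | queues: N=0 E=1 S=0 W=3
Step 2 [NS]: N:empty,E:wait,S:empty,W:wait | queues: N=0 E=1 S=0 W=3
Step 3 [NS]: N:empty,E:wait,S:empty,W:wait | queues: N=0 E=1 S=0 W=3
Step 4 [NS]: N:empty,E:wait,S:empty,W:wait | queues: N=0 E=1 S=0 W=3
Step 5 [EW]: N:wait,E:car1-GO,S:wait,W:car2-GO | queues: N=0 E=0 S=0 W=2
Step 6 [EW]: N:wait,E:empty,S:wait,W:car3-GO | queues: N=0 E=0 S=0 W=1
Cars crossed by step 6: 5

Answer: 5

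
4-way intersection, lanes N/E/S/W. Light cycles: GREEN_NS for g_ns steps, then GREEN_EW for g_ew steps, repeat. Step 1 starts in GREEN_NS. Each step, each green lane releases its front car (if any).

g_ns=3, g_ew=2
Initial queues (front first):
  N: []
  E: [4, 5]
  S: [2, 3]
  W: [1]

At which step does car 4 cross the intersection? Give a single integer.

Step 1 [NS]: N:empty,E:wait,S:car2-GO,W:wait | queues: N=0 E=2 S=1 W=1
Step 2 [NS]: N:empty,E:wait,S:car3-GO,W:wait | queues: N=0 E=2 S=0 W=1
Step 3 [NS]: N:empty,E:wait,S:empty,W:wait | queues: N=0 E=2 S=0 W=1
Step 4 [EW]: N:wait,E:car4-GO,S:wait,W:car1-GO | queues: N=0 E=1 S=0 W=0
Step 5 [EW]: N:wait,E:car5-GO,S:wait,W:empty | queues: N=0 E=0 S=0 W=0
Car 4 crosses at step 4

4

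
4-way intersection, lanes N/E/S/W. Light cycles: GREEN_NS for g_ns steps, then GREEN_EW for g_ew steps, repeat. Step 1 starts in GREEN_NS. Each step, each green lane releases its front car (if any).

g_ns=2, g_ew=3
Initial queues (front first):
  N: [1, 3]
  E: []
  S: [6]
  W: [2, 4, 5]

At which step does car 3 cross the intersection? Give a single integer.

Step 1 [NS]: N:car1-GO,E:wait,S:car6-GO,W:wait | queues: N=1 E=0 S=0 W=3
Step 2 [NS]: N:car3-GO,E:wait,S:empty,W:wait | queues: N=0 E=0 S=0 W=3
Step 3 [EW]: N:wait,E:empty,S:wait,W:car2-GO | queues: N=0 E=0 S=0 W=2
Step 4 [EW]: N:wait,E:empty,S:wait,W:car4-GO | queues: N=0 E=0 S=0 W=1
Step 5 [EW]: N:wait,E:empty,S:wait,W:car5-GO | queues: N=0 E=0 S=0 W=0
Car 3 crosses at step 2

2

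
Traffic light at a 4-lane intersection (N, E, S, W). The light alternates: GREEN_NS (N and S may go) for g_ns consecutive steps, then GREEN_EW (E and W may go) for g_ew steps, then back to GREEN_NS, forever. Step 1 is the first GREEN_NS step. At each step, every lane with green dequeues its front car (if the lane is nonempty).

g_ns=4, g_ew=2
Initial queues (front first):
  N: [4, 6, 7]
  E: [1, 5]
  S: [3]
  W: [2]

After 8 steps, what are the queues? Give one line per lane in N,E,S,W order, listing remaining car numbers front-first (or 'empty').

Step 1 [NS]: N:car4-GO,E:wait,S:car3-GO,W:wait | queues: N=2 E=2 S=0 W=1
Step 2 [NS]: N:car6-GO,E:wait,S:empty,W:wait | queues: N=1 E=2 S=0 W=1
Step 3 [NS]: N:car7-GO,E:wait,S:empty,W:wait | queues: N=0 E=2 S=0 W=1
Step 4 [NS]: N:empty,E:wait,S:empty,W:wait | queues: N=0 E=2 S=0 W=1
Step 5 [EW]: N:wait,E:car1-GO,S:wait,W:car2-GO | queues: N=0 E=1 S=0 W=0
Step 6 [EW]: N:wait,E:car5-GO,S:wait,W:empty | queues: N=0 E=0 S=0 W=0

N: empty
E: empty
S: empty
W: empty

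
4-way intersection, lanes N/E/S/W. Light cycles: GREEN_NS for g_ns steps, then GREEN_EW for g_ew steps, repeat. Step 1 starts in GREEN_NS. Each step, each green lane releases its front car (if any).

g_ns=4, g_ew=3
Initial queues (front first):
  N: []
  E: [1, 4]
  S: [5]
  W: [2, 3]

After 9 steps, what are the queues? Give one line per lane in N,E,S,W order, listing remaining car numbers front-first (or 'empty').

Step 1 [NS]: N:empty,E:wait,S:car5-GO,W:wait | queues: N=0 E=2 S=0 W=2
Step 2 [NS]: N:empty,E:wait,S:empty,W:wait | queues: N=0 E=2 S=0 W=2
Step 3 [NS]: N:empty,E:wait,S:empty,W:wait | queues: N=0 E=2 S=0 W=2
Step 4 [NS]: N:empty,E:wait,S:empty,W:wait | queues: N=0 E=2 S=0 W=2
Step 5 [EW]: N:wait,E:car1-GO,S:wait,W:car2-GO | queues: N=0 E=1 S=0 W=1
Step 6 [EW]: N:wait,E:car4-GO,S:wait,W:car3-GO | queues: N=0 E=0 S=0 W=0

N: empty
E: empty
S: empty
W: empty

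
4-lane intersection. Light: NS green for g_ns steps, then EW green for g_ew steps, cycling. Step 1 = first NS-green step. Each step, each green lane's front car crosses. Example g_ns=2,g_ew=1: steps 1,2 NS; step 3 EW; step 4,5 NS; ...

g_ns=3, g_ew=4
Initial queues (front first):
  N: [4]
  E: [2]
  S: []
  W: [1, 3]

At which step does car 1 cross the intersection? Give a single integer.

Step 1 [NS]: N:car4-GO,E:wait,S:empty,W:wait | queues: N=0 E=1 S=0 W=2
Step 2 [NS]: N:empty,E:wait,S:empty,W:wait | queues: N=0 E=1 S=0 W=2
Step 3 [NS]: N:empty,E:wait,S:empty,W:wait | queues: N=0 E=1 S=0 W=2
Step 4 [EW]: N:wait,E:car2-GO,S:wait,W:car1-GO | queues: N=0 E=0 S=0 W=1
Step 5 [EW]: N:wait,E:empty,S:wait,W:car3-GO | queues: N=0 E=0 S=0 W=0
Car 1 crosses at step 4

4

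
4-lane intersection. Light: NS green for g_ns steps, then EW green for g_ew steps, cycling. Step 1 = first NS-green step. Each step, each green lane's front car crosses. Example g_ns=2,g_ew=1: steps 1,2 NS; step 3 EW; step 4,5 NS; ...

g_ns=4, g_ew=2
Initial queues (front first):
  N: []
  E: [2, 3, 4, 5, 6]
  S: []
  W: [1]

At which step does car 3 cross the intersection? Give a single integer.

Step 1 [NS]: N:empty,E:wait,S:empty,W:wait | queues: N=0 E=5 S=0 W=1
Step 2 [NS]: N:empty,E:wait,S:empty,W:wait | queues: N=0 E=5 S=0 W=1
Step 3 [NS]: N:empty,E:wait,S:empty,W:wait | queues: N=0 E=5 S=0 W=1
Step 4 [NS]: N:empty,E:wait,S:empty,W:wait | queues: N=0 E=5 S=0 W=1
Step 5 [EW]: N:wait,E:car2-GO,S:wait,W:car1-GO | queues: N=0 E=4 S=0 W=0
Step 6 [EW]: N:wait,E:car3-GO,S:wait,W:empty | queues: N=0 E=3 S=0 W=0
Step 7 [NS]: N:empty,E:wait,S:empty,W:wait | queues: N=0 E=3 S=0 W=0
Step 8 [NS]: N:empty,E:wait,S:empty,W:wait | queues: N=0 E=3 S=0 W=0
Step 9 [NS]: N:empty,E:wait,S:empty,W:wait | queues: N=0 E=3 S=0 W=0
Step 10 [NS]: N:empty,E:wait,S:empty,W:wait | queues: N=0 E=3 S=0 W=0
Step 11 [EW]: N:wait,E:car4-GO,S:wait,W:empty | queues: N=0 E=2 S=0 W=0
Step 12 [EW]: N:wait,E:car5-GO,S:wait,W:empty | queues: N=0 E=1 S=0 W=0
Step 13 [NS]: N:empty,E:wait,S:empty,W:wait | queues: N=0 E=1 S=0 W=0
Step 14 [NS]: N:empty,E:wait,S:empty,W:wait | queues: N=0 E=1 S=0 W=0
Step 15 [NS]: N:empty,E:wait,S:empty,W:wait | queues: N=0 E=1 S=0 W=0
Step 16 [NS]: N:empty,E:wait,S:empty,W:wait | queues: N=0 E=1 S=0 W=0
Step 17 [EW]: N:wait,E:car6-GO,S:wait,W:empty | queues: N=0 E=0 S=0 W=0
Car 3 crosses at step 6

6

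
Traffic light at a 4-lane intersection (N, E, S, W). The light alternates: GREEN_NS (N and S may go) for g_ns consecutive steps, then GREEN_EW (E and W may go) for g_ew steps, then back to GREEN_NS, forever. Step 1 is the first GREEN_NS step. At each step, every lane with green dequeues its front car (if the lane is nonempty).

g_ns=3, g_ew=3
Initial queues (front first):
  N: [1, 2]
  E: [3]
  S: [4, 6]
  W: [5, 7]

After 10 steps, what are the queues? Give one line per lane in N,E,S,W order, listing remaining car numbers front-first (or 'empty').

Step 1 [NS]: N:car1-GO,E:wait,S:car4-GO,W:wait | queues: N=1 E=1 S=1 W=2
Step 2 [NS]: N:car2-GO,E:wait,S:car6-GO,W:wait | queues: N=0 E=1 S=0 W=2
Step 3 [NS]: N:empty,E:wait,S:empty,W:wait | queues: N=0 E=1 S=0 W=2
Step 4 [EW]: N:wait,E:car3-GO,S:wait,W:car5-GO | queues: N=0 E=0 S=0 W=1
Step 5 [EW]: N:wait,E:empty,S:wait,W:car7-GO | queues: N=0 E=0 S=0 W=0

N: empty
E: empty
S: empty
W: empty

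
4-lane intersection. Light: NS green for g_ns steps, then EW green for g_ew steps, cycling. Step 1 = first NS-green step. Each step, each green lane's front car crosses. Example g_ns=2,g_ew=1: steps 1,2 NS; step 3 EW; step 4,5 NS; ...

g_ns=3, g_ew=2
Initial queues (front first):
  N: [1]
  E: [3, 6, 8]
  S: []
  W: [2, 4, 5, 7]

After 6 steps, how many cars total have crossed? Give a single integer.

Step 1 [NS]: N:car1-GO,E:wait,S:empty,W:wait | queues: N=0 E=3 S=0 W=4
Step 2 [NS]: N:empty,E:wait,S:empty,W:wait | queues: N=0 E=3 S=0 W=4
Step 3 [NS]: N:empty,E:wait,S:empty,W:wait | queues: N=0 E=3 S=0 W=4
Step 4 [EW]: N:wait,E:car3-GO,S:wait,W:car2-GO | queues: N=0 E=2 S=0 W=3
Step 5 [EW]: N:wait,E:car6-GO,S:wait,W:car4-GO | queues: N=0 E=1 S=0 W=2
Step 6 [NS]: N:empty,E:wait,S:empty,W:wait | queues: N=0 E=1 S=0 W=2
Cars crossed by step 6: 5

Answer: 5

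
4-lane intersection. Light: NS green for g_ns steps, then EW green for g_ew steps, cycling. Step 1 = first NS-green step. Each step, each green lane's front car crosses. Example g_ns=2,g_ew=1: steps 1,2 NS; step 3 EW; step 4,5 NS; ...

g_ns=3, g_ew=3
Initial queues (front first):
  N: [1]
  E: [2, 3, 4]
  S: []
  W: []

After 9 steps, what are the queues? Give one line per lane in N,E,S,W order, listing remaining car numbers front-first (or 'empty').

Step 1 [NS]: N:car1-GO,E:wait,S:empty,W:wait | queues: N=0 E=3 S=0 W=0
Step 2 [NS]: N:empty,E:wait,S:empty,W:wait | queues: N=0 E=3 S=0 W=0
Step 3 [NS]: N:empty,E:wait,S:empty,W:wait | queues: N=0 E=3 S=0 W=0
Step 4 [EW]: N:wait,E:car2-GO,S:wait,W:empty | queues: N=0 E=2 S=0 W=0
Step 5 [EW]: N:wait,E:car3-GO,S:wait,W:empty | queues: N=0 E=1 S=0 W=0
Step 6 [EW]: N:wait,E:car4-GO,S:wait,W:empty | queues: N=0 E=0 S=0 W=0

N: empty
E: empty
S: empty
W: empty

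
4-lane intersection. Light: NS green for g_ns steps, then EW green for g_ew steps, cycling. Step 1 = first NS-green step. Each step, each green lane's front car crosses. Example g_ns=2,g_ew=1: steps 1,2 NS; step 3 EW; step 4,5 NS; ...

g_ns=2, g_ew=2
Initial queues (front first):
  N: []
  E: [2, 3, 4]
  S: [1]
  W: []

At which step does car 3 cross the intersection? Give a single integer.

Step 1 [NS]: N:empty,E:wait,S:car1-GO,W:wait | queues: N=0 E=3 S=0 W=0
Step 2 [NS]: N:empty,E:wait,S:empty,W:wait | queues: N=0 E=3 S=0 W=0
Step 3 [EW]: N:wait,E:car2-GO,S:wait,W:empty | queues: N=0 E=2 S=0 W=0
Step 4 [EW]: N:wait,E:car3-GO,S:wait,W:empty | queues: N=0 E=1 S=0 W=0
Step 5 [NS]: N:empty,E:wait,S:empty,W:wait | queues: N=0 E=1 S=0 W=0
Step 6 [NS]: N:empty,E:wait,S:empty,W:wait | queues: N=0 E=1 S=0 W=0
Step 7 [EW]: N:wait,E:car4-GO,S:wait,W:empty | queues: N=0 E=0 S=0 W=0
Car 3 crosses at step 4

4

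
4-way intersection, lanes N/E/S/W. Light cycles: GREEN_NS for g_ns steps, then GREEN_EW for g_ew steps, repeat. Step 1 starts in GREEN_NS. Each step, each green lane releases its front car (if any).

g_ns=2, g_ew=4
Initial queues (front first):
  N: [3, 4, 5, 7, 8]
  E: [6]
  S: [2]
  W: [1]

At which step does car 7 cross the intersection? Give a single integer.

Step 1 [NS]: N:car3-GO,E:wait,S:car2-GO,W:wait | queues: N=4 E=1 S=0 W=1
Step 2 [NS]: N:car4-GO,E:wait,S:empty,W:wait | queues: N=3 E=1 S=0 W=1
Step 3 [EW]: N:wait,E:car6-GO,S:wait,W:car1-GO | queues: N=3 E=0 S=0 W=0
Step 4 [EW]: N:wait,E:empty,S:wait,W:empty | queues: N=3 E=0 S=0 W=0
Step 5 [EW]: N:wait,E:empty,S:wait,W:empty | queues: N=3 E=0 S=0 W=0
Step 6 [EW]: N:wait,E:empty,S:wait,W:empty | queues: N=3 E=0 S=0 W=0
Step 7 [NS]: N:car5-GO,E:wait,S:empty,W:wait | queues: N=2 E=0 S=0 W=0
Step 8 [NS]: N:car7-GO,E:wait,S:empty,W:wait | queues: N=1 E=0 S=0 W=0
Step 9 [EW]: N:wait,E:empty,S:wait,W:empty | queues: N=1 E=0 S=0 W=0
Step 10 [EW]: N:wait,E:empty,S:wait,W:empty | queues: N=1 E=0 S=0 W=0
Step 11 [EW]: N:wait,E:empty,S:wait,W:empty | queues: N=1 E=0 S=0 W=0
Step 12 [EW]: N:wait,E:empty,S:wait,W:empty | queues: N=1 E=0 S=0 W=0
Step 13 [NS]: N:car8-GO,E:wait,S:empty,W:wait | queues: N=0 E=0 S=0 W=0
Car 7 crosses at step 8

8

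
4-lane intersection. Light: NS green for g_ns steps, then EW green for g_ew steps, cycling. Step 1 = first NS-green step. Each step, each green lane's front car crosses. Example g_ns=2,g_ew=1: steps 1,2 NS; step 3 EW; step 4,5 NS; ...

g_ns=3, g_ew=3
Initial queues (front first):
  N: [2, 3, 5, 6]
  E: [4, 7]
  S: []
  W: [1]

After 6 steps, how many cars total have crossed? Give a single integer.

Answer: 6

Derivation:
Step 1 [NS]: N:car2-GO,E:wait,S:empty,W:wait | queues: N=3 E=2 S=0 W=1
Step 2 [NS]: N:car3-GO,E:wait,S:empty,W:wait | queues: N=2 E=2 S=0 W=1
Step 3 [NS]: N:car5-GO,E:wait,S:empty,W:wait | queues: N=1 E=2 S=0 W=1
Step 4 [EW]: N:wait,E:car4-GO,S:wait,W:car1-GO | queues: N=1 E=1 S=0 W=0
Step 5 [EW]: N:wait,E:car7-GO,S:wait,W:empty | queues: N=1 E=0 S=0 W=0
Step 6 [EW]: N:wait,E:empty,S:wait,W:empty | queues: N=1 E=0 S=0 W=0
Cars crossed by step 6: 6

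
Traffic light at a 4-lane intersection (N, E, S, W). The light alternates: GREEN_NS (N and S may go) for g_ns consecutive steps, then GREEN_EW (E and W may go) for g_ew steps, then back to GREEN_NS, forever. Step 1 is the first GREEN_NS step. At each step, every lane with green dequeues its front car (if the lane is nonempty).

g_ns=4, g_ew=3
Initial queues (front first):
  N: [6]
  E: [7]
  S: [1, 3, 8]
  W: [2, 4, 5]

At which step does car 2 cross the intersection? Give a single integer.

Step 1 [NS]: N:car6-GO,E:wait,S:car1-GO,W:wait | queues: N=0 E=1 S=2 W=3
Step 2 [NS]: N:empty,E:wait,S:car3-GO,W:wait | queues: N=0 E=1 S=1 W=3
Step 3 [NS]: N:empty,E:wait,S:car8-GO,W:wait | queues: N=0 E=1 S=0 W=3
Step 4 [NS]: N:empty,E:wait,S:empty,W:wait | queues: N=0 E=1 S=0 W=3
Step 5 [EW]: N:wait,E:car7-GO,S:wait,W:car2-GO | queues: N=0 E=0 S=0 W=2
Step 6 [EW]: N:wait,E:empty,S:wait,W:car4-GO | queues: N=0 E=0 S=0 W=1
Step 7 [EW]: N:wait,E:empty,S:wait,W:car5-GO | queues: N=0 E=0 S=0 W=0
Car 2 crosses at step 5

5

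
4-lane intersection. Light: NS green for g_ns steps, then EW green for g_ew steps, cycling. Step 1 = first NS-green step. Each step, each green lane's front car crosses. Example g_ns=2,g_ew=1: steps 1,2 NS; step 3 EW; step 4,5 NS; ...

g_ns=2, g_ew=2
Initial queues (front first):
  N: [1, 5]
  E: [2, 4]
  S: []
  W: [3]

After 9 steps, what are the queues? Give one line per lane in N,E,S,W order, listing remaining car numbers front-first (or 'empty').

Step 1 [NS]: N:car1-GO,E:wait,S:empty,W:wait | queues: N=1 E=2 S=0 W=1
Step 2 [NS]: N:car5-GO,E:wait,S:empty,W:wait | queues: N=0 E=2 S=0 W=1
Step 3 [EW]: N:wait,E:car2-GO,S:wait,W:car3-GO | queues: N=0 E=1 S=0 W=0
Step 4 [EW]: N:wait,E:car4-GO,S:wait,W:empty | queues: N=0 E=0 S=0 W=0

N: empty
E: empty
S: empty
W: empty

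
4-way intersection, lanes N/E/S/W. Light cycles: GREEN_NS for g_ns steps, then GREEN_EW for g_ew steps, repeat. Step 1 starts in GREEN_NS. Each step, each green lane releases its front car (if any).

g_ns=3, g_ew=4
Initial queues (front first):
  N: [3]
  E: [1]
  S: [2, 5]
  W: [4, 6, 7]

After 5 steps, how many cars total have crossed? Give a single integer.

Answer: 6

Derivation:
Step 1 [NS]: N:car3-GO,E:wait,S:car2-GO,W:wait | queues: N=0 E=1 S=1 W=3
Step 2 [NS]: N:empty,E:wait,S:car5-GO,W:wait | queues: N=0 E=1 S=0 W=3
Step 3 [NS]: N:empty,E:wait,S:empty,W:wait | queues: N=0 E=1 S=0 W=3
Step 4 [EW]: N:wait,E:car1-GO,S:wait,W:car4-GO | queues: N=0 E=0 S=0 W=2
Step 5 [EW]: N:wait,E:empty,S:wait,W:car6-GO | queues: N=0 E=0 S=0 W=1
Cars crossed by step 5: 6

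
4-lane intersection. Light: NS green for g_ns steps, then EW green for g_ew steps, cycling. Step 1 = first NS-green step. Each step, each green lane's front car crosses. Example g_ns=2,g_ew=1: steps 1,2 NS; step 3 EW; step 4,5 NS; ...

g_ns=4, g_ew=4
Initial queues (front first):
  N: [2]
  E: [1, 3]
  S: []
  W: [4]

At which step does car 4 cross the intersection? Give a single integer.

Step 1 [NS]: N:car2-GO,E:wait,S:empty,W:wait | queues: N=0 E=2 S=0 W=1
Step 2 [NS]: N:empty,E:wait,S:empty,W:wait | queues: N=0 E=2 S=0 W=1
Step 3 [NS]: N:empty,E:wait,S:empty,W:wait | queues: N=0 E=2 S=0 W=1
Step 4 [NS]: N:empty,E:wait,S:empty,W:wait | queues: N=0 E=2 S=0 W=1
Step 5 [EW]: N:wait,E:car1-GO,S:wait,W:car4-GO | queues: N=0 E=1 S=0 W=0
Step 6 [EW]: N:wait,E:car3-GO,S:wait,W:empty | queues: N=0 E=0 S=0 W=0
Car 4 crosses at step 5

5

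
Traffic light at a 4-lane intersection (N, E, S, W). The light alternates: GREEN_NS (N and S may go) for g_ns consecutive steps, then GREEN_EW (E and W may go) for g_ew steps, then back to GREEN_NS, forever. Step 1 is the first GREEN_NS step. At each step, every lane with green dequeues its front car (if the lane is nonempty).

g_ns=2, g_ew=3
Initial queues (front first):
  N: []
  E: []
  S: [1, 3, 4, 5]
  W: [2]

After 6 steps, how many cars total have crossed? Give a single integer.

Step 1 [NS]: N:empty,E:wait,S:car1-GO,W:wait | queues: N=0 E=0 S=3 W=1
Step 2 [NS]: N:empty,E:wait,S:car3-GO,W:wait | queues: N=0 E=0 S=2 W=1
Step 3 [EW]: N:wait,E:empty,S:wait,W:car2-GO | queues: N=0 E=0 S=2 W=0
Step 4 [EW]: N:wait,E:empty,S:wait,W:empty | queues: N=0 E=0 S=2 W=0
Step 5 [EW]: N:wait,E:empty,S:wait,W:empty | queues: N=0 E=0 S=2 W=0
Step 6 [NS]: N:empty,E:wait,S:car4-GO,W:wait | queues: N=0 E=0 S=1 W=0
Cars crossed by step 6: 4

Answer: 4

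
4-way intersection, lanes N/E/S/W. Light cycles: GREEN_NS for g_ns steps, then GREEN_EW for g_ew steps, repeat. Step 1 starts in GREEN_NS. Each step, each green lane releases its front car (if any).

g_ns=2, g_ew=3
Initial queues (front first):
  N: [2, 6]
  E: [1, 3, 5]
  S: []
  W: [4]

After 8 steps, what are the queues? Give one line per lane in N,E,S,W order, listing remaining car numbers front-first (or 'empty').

Step 1 [NS]: N:car2-GO,E:wait,S:empty,W:wait | queues: N=1 E=3 S=0 W=1
Step 2 [NS]: N:car6-GO,E:wait,S:empty,W:wait | queues: N=0 E=3 S=0 W=1
Step 3 [EW]: N:wait,E:car1-GO,S:wait,W:car4-GO | queues: N=0 E=2 S=0 W=0
Step 4 [EW]: N:wait,E:car3-GO,S:wait,W:empty | queues: N=0 E=1 S=0 W=0
Step 5 [EW]: N:wait,E:car5-GO,S:wait,W:empty | queues: N=0 E=0 S=0 W=0

N: empty
E: empty
S: empty
W: empty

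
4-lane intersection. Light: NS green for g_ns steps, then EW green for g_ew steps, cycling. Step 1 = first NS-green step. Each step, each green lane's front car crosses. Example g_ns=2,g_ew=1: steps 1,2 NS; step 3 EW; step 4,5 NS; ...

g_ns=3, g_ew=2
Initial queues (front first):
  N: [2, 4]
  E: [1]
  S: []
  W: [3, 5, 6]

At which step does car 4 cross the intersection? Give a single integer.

Step 1 [NS]: N:car2-GO,E:wait,S:empty,W:wait | queues: N=1 E=1 S=0 W=3
Step 2 [NS]: N:car4-GO,E:wait,S:empty,W:wait | queues: N=0 E=1 S=0 W=3
Step 3 [NS]: N:empty,E:wait,S:empty,W:wait | queues: N=0 E=1 S=0 W=3
Step 4 [EW]: N:wait,E:car1-GO,S:wait,W:car3-GO | queues: N=0 E=0 S=0 W=2
Step 5 [EW]: N:wait,E:empty,S:wait,W:car5-GO | queues: N=0 E=0 S=0 W=1
Step 6 [NS]: N:empty,E:wait,S:empty,W:wait | queues: N=0 E=0 S=0 W=1
Step 7 [NS]: N:empty,E:wait,S:empty,W:wait | queues: N=0 E=0 S=0 W=1
Step 8 [NS]: N:empty,E:wait,S:empty,W:wait | queues: N=0 E=0 S=0 W=1
Step 9 [EW]: N:wait,E:empty,S:wait,W:car6-GO | queues: N=0 E=0 S=0 W=0
Car 4 crosses at step 2

2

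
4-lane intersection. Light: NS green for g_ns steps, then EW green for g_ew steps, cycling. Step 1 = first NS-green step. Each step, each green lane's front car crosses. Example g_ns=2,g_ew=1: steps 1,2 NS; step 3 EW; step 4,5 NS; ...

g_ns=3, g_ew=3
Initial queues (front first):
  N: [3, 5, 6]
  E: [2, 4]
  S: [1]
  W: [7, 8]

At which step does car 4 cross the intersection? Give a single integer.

Step 1 [NS]: N:car3-GO,E:wait,S:car1-GO,W:wait | queues: N=2 E=2 S=0 W=2
Step 2 [NS]: N:car5-GO,E:wait,S:empty,W:wait | queues: N=1 E=2 S=0 W=2
Step 3 [NS]: N:car6-GO,E:wait,S:empty,W:wait | queues: N=0 E=2 S=0 W=2
Step 4 [EW]: N:wait,E:car2-GO,S:wait,W:car7-GO | queues: N=0 E=1 S=0 W=1
Step 5 [EW]: N:wait,E:car4-GO,S:wait,W:car8-GO | queues: N=0 E=0 S=0 W=0
Car 4 crosses at step 5

5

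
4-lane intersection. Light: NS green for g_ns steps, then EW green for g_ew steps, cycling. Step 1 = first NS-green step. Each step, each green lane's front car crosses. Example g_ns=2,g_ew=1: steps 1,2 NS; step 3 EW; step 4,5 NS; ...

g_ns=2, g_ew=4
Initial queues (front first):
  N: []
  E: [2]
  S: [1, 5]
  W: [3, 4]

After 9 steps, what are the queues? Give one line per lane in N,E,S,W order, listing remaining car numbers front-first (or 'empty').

Step 1 [NS]: N:empty,E:wait,S:car1-GO,W:wait | queues: N=0 E=1 S=1 W=2
Step 2 [NS]: N:empty,E:wait,S:car5-GO,W:wait | queues: N=0 E=1 S=0 W=2
Step 3 [EW]: N:wait,E:car2-GO,S:wait,W:car3-GO | queues: N=0 E=0 S=0 W=1
Step 4 [EW]: N:wait,E:empty,S:wait,W:car4-GO | queues: N=0 E=0 S=0 W=0

N: empty
E: empty
S: empty
W: empty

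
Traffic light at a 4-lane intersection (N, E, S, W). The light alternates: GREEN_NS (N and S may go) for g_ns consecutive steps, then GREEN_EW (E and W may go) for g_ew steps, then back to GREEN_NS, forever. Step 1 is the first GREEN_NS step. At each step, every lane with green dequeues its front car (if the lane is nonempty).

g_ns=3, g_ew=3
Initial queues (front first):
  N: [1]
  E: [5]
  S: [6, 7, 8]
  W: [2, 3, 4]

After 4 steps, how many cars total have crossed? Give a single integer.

Answer: 6

Derivation:
Step 1 [NS]: N:car1-GO,E:wait,S:car6-GO,W:wait | queues: N=0 E=1 S=2 W=3
Step 2 [NS]: N:empty,E:wait,S:car7-GO,W:wait | queues: N=0 E=1 S=1 W=3
Step 3 [NS]: N:empty,E:wait,S:car8-GO,W:wait | queues: N=0 E=1 S=0 W=3
Step 4 [EW]: N:wait,E:car5-GO,S:wait,W:car2-GO | queues: N=0 E=0 S=0 W=2
Cars crossed by step 4: 6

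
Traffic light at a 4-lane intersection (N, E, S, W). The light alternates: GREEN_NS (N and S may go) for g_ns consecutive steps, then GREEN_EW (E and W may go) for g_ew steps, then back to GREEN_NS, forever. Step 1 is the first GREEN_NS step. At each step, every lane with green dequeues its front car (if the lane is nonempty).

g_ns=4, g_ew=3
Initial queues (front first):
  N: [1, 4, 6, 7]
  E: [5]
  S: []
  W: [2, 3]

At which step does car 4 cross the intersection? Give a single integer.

Step 1 [NS]: N:car1-GO,E:wait,S:empty,W:wait | queues: N=3 E=1 S=0 W=2
Step 2 [NS]: N:car4-GO,E:wait,S:empty,W:wait | queues: N=2 E=1 S=0 W=2
Step 3 [NS]: N:car6-GO,E:wait,S:empty,W:wait | queues: N=1 E=1 S=0 W=2
Step 4 [NS]: N:car7-GO,E:wait,S:empty,W:wait | queues: N=0 E=1 S=0 W=2
Step 5 [EW]: N:wait,E:car5-GO,S:wait,W:car2-GO | queues: N=0 E=0 S=0 W=1
Step 6 [EW]: N:wait,E:empty,S:wait,W:car3-GO | queues: N=0 E=0 S=0 W=0
Car 4 crosses at step 2

2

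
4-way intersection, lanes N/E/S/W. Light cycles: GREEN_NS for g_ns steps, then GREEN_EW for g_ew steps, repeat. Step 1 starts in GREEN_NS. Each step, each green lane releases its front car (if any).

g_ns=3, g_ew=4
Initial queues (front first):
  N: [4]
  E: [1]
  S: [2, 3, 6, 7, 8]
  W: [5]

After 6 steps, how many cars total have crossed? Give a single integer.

Answer: 6

Derivation:
Step 1 [NS]: N:car4-GO,E:wait,S:car2-GO,W:wait | queues: N=0 E=1 S=4 W=1
Step 2 [NS]: N:empty,E:wait,S:car3-GO,W:wait | queues: N=0 E=1 S=3 W=1
Step 3 [NS]: N:empty,E:wait,S:car6-GO,W:wait | queues: N=0 E=1 S=2 W=1
Step 4 [EW]: N:wait,E:car1-GO,S:wait,W:car5-GO | queues: N=0 E=0 S=2 W=0
Step 5 [EW]: N:wait,E:empty,S:wait,W:empty | queues: N=0 E=0 S=2 W=0
Step 6 [EW]: N:wait,E:empty,S:wait,W:empty | queues: N=0 E=0 S=2 W=0
Cars crossed by step 6: 6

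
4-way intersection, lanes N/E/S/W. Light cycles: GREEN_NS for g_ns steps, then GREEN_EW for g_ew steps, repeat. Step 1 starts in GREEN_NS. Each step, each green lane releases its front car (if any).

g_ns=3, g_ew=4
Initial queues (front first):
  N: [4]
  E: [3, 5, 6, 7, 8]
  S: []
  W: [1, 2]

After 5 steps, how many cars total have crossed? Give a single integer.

Answer: 5

Derivation:
Step 1 [NS]: N:car4-GO,E:wait,S:empty,W:wait | queues: N=0 E=5 S=0 W=2
Step 2 [NS]: N:empty,E:wait,S:empty,W:wait | queues: N=0 E=5 S=0 W=2
Step 3 [NS]: N:empty,E:wait,S:empty,W:wait | queues: N=0 E=5 S=0 W=2
Step 4 [EW]: N:wait,E:car3-GO,S:wait,W:car1-GO | queues: N=0 E=4 S=0 W=1
Step 5 [EW]: N:wait,E:car5-GO,S:wait,W:car2-GO | queues: N=0 E=3 S=0 W=0
Cars crossed by step 5: 5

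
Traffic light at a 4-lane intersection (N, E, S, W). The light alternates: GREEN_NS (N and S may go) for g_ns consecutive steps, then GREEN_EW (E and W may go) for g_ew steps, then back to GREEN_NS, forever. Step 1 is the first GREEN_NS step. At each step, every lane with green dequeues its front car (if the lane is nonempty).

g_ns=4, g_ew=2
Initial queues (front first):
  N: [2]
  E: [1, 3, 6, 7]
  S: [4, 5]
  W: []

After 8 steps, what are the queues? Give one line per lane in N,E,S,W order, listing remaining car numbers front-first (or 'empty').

Step 1 [NS]: N:car2-GO,E:wait,S:car4-GO,W:wait | queues: N=0 E=4 S=1 W=0
Step 2 [NS]: N:empty,E:wait,S:car5-GO,W:wait | queues: N=0 E=4 S=0 W=0
Step 3 [NS]: N:empty,E:wait,S:empty,W:wait | queues: N=0 E=4 S=0 W=0
Step 4 [NS]: N:empty,E:wait,S:empty,W:wait | queues: N=0 E=4 S=0 W=0
Step 5 [EW]: N:wait,E:car1-GO,S:wait,W:empty | queues: N=0 E=3 S=0 W=0
Step 6 [EW]: N:wait,E:car3-GO,S:wait,W:empty | queues: N=0 E=2 S=0 W=0
Step 7 [NS]: N:empty,E:wait,S:empty,W:wait | queues: N=0 E=2 S=0 W=0
Step 8 [NS]: N:empty,E:wait,S:empty,W:wait | queues: N=0 E=2 S=0 W=0

N: empty
E: 6 7
S: empty
W: empty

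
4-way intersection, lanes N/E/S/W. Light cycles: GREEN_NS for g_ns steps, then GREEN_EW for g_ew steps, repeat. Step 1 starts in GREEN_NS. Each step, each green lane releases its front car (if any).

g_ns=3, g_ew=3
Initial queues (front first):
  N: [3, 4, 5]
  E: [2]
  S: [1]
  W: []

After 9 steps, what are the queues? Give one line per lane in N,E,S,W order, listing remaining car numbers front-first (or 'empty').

Step 1 [NS]: N:car3-GO,E:wait,S:car1-GO,W:wait | queues: N=2 E=1 S=0 W=0
Step 2 [NS]: N:car4-GO,E:wait,S:empty,W:wait | queues: N=1 E=1 S=0 W=0
Step 3 [NS]: N:car5-GO,E:wait,S:empty,W:wait | queues: N=0 E=1 S=0 W=0
Step 4 [EW]: N:wait,E:car2-GO,S:wait,W:empty | queues: N=0 E=0 S=0 W=0

N: empty
E: empty
S: empty
W: empty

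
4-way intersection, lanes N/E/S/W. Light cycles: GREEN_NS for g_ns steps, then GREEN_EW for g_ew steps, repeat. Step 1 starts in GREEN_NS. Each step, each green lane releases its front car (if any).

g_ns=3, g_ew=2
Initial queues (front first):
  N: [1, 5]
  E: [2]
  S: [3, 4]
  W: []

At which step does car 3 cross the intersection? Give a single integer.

Step 1 [NS]: N:car1-GO,E:wait,S:car3-GO,W:wait | queues: N=1 E=1 S=1 W=0
Step 2 [NS]: N:car5-GO,E:wait,S:car4-GO,W:wait | queues: N=0 E=1 S=0 W=0
Step 3 [NS]: N:empty,E:wait,S:empty,W:wait | queues: N=0 E=1 S=0 W=0
Step 4 [EW]: N:wait,E:car2-GO,S:wait,W:empty | queues: N=0 E=0 S=0 W=0
Car 3 crosses at step 1

1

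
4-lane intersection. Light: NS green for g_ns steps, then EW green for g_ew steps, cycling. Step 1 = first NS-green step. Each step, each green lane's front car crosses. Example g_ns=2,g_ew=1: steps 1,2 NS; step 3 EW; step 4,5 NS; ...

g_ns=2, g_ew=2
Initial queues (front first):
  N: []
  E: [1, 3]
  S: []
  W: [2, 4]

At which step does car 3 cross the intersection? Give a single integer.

Step 1 [NS]: N:empty,E:wait,S:empty,W:wait | queues: N=0 E=2 S=0 W=2
Step 2 [NS]: N:empty,E:wait,S:empty,W:wait | queues: N=0 E=2 S=0 W=2
Step 3 [EW]: N:wait,E:car1-GO,S:wait,W:car2-GO | queues: N=0 E=1 S=0 W=1
Step 4 [EW]: N:wait,E:car3-GO,S:wait,W:car4-GO | queues: N=0 E=0 S=0 W=0
Car 3 crosses at step 4

4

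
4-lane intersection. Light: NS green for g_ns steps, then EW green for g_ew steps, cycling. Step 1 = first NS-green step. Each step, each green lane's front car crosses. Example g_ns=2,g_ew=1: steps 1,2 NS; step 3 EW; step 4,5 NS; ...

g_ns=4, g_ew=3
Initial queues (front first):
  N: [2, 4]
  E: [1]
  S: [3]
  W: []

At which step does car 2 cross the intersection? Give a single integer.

Step 1 [NS]: N:car2-GO,E:wait,S:car3-GO,W:wait | queues: N=1 E=1 S=0 W=0
Step 2 [NS]: N:car4-GO,E:wait,S:empty,W:wait | queues: N=0 E=1 S=0 W=0
Step 3 [NS]: N:empty,E:wait,S:empty,W:wait | queues: N=0 E=1 S=0 W=0
Step 4 [NS]: N:empty,E:wait,S:empty,W:wait | queues: N=0 E=1 S=0 W=0
Step 5 [EW]: N:wait,E:car1-GO,S:wait,W:empty | queues: N=0 E=0 S=0 W=0
Car 2 crosses at step 1

1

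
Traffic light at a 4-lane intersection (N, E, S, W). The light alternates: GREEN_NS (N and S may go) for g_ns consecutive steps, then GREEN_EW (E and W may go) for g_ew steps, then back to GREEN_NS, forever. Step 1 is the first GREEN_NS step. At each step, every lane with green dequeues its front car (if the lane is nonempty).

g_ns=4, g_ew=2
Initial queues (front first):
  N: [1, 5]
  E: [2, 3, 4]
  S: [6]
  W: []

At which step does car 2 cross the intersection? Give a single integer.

Step 1 [NS]: N:car1-GO,E:wait,S:car6-GO,W:wait | queues: N=1 E=3 S=0 W=0
Step 2 [NS]: N:car5-GO,E:wait,S:empty,W:wait | queues: N=0 E=3 S=0 W=0
Step 3 [NS]: N:empty,E:wait,S:empty,W:wait | queues: N=0 E=3 S=0 W=0
Step 4 [NS]: N:empty,E:wait,S:empty,W:wait | queues: N=0 E=3 S=0 W=0
Step 5 [EW]: N:wait,E:car2-GO,S:wait,W:empty | queues: N=0 E=2 S=0 W=0
Step 6 [EW]: N:wait,E:car3-GO,S:wait,W:empty | queues: N=0 E=1 S=0 W=0
Step 7 [NS]: N:empty,E:wait,S:empty,W:wait | queues: N=0 E=1 S=0 W=0
Step 8 [NS]: N:empty,E:wait,S:empty,W:wait | queues: N=0 E=1 S=0 W=0
Step 9 [NS]: N:empty,E:wait,S:empty,W:wait | queues: N=0 E=1 S=0 W=0
Step 10 [NS]: N:empty,E:wait,S:empty,W:wait | queues: N=0 E=1 S=0 W=0
Step 11 [EW]: N:wait,E:car4-GO,S:wait,W:empty | queues: N=0 E=0 S=0 W=0
Car 2 crosses at step 5

5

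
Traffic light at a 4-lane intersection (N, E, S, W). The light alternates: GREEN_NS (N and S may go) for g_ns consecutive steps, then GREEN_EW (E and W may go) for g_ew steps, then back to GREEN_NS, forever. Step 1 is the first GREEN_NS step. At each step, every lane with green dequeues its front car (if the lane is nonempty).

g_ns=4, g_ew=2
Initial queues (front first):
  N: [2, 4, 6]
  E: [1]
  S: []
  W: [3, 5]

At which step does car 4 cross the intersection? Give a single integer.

Step 1 [NS]: N:car2-GO,E:wait,S:empty,W:wait | queues: N=2 E=1 S=0 W=2
Step 2 [NS]: N:car4-GO,E:wait,S:empty,W:wait | queues: N=1 E=1 S=0 W=2
Step 3 [NS]: N:car6-GO,E:wait,S:empty,W:wait | queues: N=0 E=1 S=0 W=2
Step 4 [NS]: N:empty,E:wait,S:empty,W:wait | queues: N=0 E=1 S=0 W=2
Step 5 [EW]: N:wait,E:car1-GO,S:wait,W:car3-GO | queues: N=0 E=0 S=0 W=1
Step 6 [EW]: N:wait,E:empty,S:wait,W:car5-GO | queues: N=0 E=0 S=0 W=0
Car 4 crosses at step 2

2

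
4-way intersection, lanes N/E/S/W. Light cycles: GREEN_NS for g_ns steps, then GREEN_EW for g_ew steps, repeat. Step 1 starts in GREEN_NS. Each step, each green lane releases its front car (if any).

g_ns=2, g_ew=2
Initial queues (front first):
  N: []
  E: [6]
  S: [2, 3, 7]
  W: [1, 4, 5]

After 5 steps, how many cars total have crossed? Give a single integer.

Answer: 6

Derivation:
Step 1 [NS]: N:empty,E:wait,S:car2-GO,W:wait | queues: N=0 E=1 S=2 W=3
Step 2 [NS]: N:empty,E:wait,S:car3-GO,W:wait | queues: N=0 E=1 S=1 W=3
Step 3 [EW]: N:wait,E:car6-GO,S:wait,W:car1-GO | queues: N=0 E=0 S=1 W=2
Step 4 [EW]: N:wait,E:empty,S:wait,W:car4-GO | queues: N=0 E=0 S=1 W=1
Step 5 [NS]: N:empty,E:wait,S:car7-GO,W:wait | queues: N=0 E=0 S=0 W=1
Cars crossed by step 5: 6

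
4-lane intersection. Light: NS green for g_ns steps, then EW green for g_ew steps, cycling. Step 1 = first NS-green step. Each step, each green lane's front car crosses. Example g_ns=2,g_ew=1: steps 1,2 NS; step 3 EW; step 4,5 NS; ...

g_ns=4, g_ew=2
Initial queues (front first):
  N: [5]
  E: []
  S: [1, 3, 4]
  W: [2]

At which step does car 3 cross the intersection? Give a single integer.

Step 1 [NS]: N:car5-GO,E:wait,S:car1-GO,W:wait | queues: N=0 E=0 S=2 W=1
Step 2 [NS]: N:empty,E:wait,S:car3-GO,W:wait | queues: N=0 E=0 S=1 W=1
Step 3 [NS]: N:empty,E:wait,S:car4-GO,W:wait | queues: N=0 E=0 S=0 W=1
Step 4 [NS]: N:empty,E:wait,S:empty,W:wait | queues: N=0 E=0 S=0 W=1
Step 5 [EW]: N:wait,E:empty,S:wait,W:car2-GO | queues: N=0 E=0 S=0 W=0
Car 3 crosses at step 2

2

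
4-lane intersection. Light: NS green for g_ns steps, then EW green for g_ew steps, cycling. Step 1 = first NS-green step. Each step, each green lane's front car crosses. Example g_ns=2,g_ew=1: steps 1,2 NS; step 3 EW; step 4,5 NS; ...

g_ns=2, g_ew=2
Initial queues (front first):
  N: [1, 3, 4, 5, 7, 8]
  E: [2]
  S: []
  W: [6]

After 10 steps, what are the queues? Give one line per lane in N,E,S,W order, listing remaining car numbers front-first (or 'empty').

Step 1 [NS]: N:car1-GO,E:wait,S:empty,W:wait | queues: N=5 E=1 S=0 W=1
Step 2 [NS]: N:car3-GO,E:wait,S:empty,W:wait | queues: N=4 E=1 S=0 W=1
Step 3 [EW]: N:wait,E:car2-GO,S:wait,W:car6-GO | queues: N=4 E=0 S=0 W=0
Step 4 [EW]: N:wait,E:empty,S:wait,W:empty | queues: N=4 E=0 S=0 W=0
Step 5 [NS]: N:car4-GO,E:wait,S:empty,W:wait | queues: N=3 E=0 S=0 W=0
Step 6 [NS]: N:car5-GO,E:wait,S:empty,W:wait | queues: N=2 E=0 S=0 W=0
Step 7 [EW]: N:wait,E:empty,S:wait,W:empty | queues: N=2 E=0 S=0 W=0
Step 8 [EW]: N:wait,E:empty,S:wait,W:empty | queues: N=2 E=0 S=0 W=0
Step 9 [NS]: N:car7-GO,E:wait,S:empty,W:wait | queues: N=1 E=0 S=0 W=0
Step 10 [NS]: N:car8-GO,E:wait,S:empty,W:wait | queues: N=0 E=0 S=0 W=0

N: empty
E: empty
S: empty
W: empty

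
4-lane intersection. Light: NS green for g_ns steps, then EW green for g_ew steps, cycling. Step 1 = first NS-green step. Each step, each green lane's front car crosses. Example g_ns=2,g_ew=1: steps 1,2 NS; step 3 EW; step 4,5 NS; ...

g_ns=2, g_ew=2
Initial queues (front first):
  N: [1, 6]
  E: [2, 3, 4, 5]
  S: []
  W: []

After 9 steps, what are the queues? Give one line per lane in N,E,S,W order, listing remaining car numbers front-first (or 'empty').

Step 1 [NS]: N:car1-GO,E:wait,S:empty,W:wait | queues: N=1 E=4 S=0 W=0
Step 2 [NS]: N:car6-GO,E:wait,S:empty,W:wait | queues: N=0 E=4 S=0 W=0
Step 3 [EW]: N:wait,E:car2-GO,S:wait,W:empty | queues: N=0 E=3 S=0 W=0
Step 4 [EW]: N:wait,E:car3-GO,S:wait,W:empty | queues: N=0 E=2 S=0 W=0
Step 5 [NS]: N:empty,E:wait,S:empty,W:wait | queues: N=0 E=2 S=0 W=0
Step 6 [NS]: N:empty,E:wait,S:empty,W:wait | queues: N=0 E=2 S=0 W=0
Step 7 [EW]: N:wait,E:car4-GO,S:wait,W:empty | queues: N=0 E=1 S=0 W=0
Step 8 [EW]: N:wait,E:car5-GO,S:wait,W:empty | queues: N=0 E=0 S=0 W=0

N: empty
E: empty
S: empty
W: empty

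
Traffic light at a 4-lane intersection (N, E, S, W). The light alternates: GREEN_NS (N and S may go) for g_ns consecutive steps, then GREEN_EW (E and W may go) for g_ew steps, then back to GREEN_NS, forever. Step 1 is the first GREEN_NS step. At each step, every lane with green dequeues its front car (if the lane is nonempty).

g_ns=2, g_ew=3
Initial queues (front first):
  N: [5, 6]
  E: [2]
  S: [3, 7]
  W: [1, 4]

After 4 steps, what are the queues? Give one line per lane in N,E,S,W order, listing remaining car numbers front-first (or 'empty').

Step 1 [NS]: N:car5-GO,E:wait,S:car3-GO,W:wait | queues: N=1 E=1 S=1 W=2
Step 2 [NS]: N:car6-GO,E:wait,S:car7-GO,W:wait | queues: N=0 E=1 S=0 W=2
Step 3 [EW]: N:wait,E:car2-GO,S:wait,W:car1-GO | queues: N=0 E=0 S=0 W=1
Step 4 [EW]: N:wait,E:empty,S:wait,W:car4-GO | queues: N=0 E=0 S=0 W=0

N: empty
E: empty
S: empty
W: empty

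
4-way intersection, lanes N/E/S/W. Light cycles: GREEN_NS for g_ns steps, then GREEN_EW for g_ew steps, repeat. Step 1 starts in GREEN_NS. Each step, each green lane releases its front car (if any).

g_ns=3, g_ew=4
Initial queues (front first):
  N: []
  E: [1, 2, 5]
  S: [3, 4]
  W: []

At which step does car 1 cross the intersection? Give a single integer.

Step 1 [NS]: N:empty,E:wait,S:car3-GO,W:wait | queues: N=0 E=3 S=1 W=0
Step 2 [NS]: N:empty,E:wait,S:car4-GO,W:wait | queues: N=0 E=3 S=0 W=0
Step 3 [NS]: N:empty,E:wait,S:empty,W:wait | queues: N=0 E=3 S=0 W=0
Step 4 [EW]: N:wait,E:car1-GO,S:wait,W:empty | queues: N=0 E=2 S=0 W=0
Step 5 [EW]: N:wait,E:car2-GO,S:wait,W:empty | queues: N=0 E=1 S=0 W=0
Step 6 [EW]: N:wait,E:car5-GO,S:wait,W:empty | queues: N=0 E=0 S=0 W=0
Car 1 crosses at step 4

4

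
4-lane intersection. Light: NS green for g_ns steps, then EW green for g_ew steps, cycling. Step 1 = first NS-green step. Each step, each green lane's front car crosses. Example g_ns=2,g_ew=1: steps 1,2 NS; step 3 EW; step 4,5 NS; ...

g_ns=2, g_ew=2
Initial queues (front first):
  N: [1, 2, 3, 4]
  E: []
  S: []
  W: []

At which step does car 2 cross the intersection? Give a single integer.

Step 1 [NS]: N:car1-GO,E:wait,S:empty,W:wait | queues: N=3 E=0 S=0 W=0
Step 2 [NS]: N:car2-GO,E:wait,S:empty,W:wait | queues: N=2 E=0 S=0 W=0
Step 3 [EW]: N:wait,E:empty,S:wait,W:empty | queues: N=2 E=0 S=0 W=0
Step 4 [EW]: N:wait,E:empty,S:wait,W:empty | queues: N=2 E=0 S=0 W=0
Step 5 [NS]: N:car3-GO,E:wait,S:empty,W:wait | queues: N=1 E=0 S=0 W=0
Step 6 [NS]: N:car4-GO,E:wait,S:empty,W:wait | queues: N=0 E=0 S=0 W=0
Car 2 crosses at step 2

2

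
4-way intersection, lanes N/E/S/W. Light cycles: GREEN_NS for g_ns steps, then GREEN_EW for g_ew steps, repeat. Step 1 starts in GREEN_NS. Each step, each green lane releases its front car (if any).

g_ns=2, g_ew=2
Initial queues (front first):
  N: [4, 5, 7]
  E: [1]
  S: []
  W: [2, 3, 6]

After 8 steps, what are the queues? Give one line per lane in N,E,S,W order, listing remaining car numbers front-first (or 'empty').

Step 1 [NS]: N:car4-GO,E:wait,S:empty,W:wait | queues: N=2 E=1 S=0 W=3
Step 2 [NS]: N:car5-GO,E:wait,S:empty,W:wait | queues: N=1 E=1 S=0 W=3
Step 3 [EW]: N:wait,E:car1-GO,S:wait,W:car2-GO | queues: N=1 E=0 S=0 W=2
Step 4 [EW]: N:wait,E:empty,S:wait,W:car3-GO | queues: N=1 E=0 S=0 W=1
Step 5 [NS]: N:car7-GO,E:wait,S:empty,W:wait | queues: N=0 E=0 S=0 W=1
Step 6 [NS]: N:empty,E:wait,S:empty,W:wait | queues: N=0 E=0 S=0 W=1
Step 7 [EW]: N:wait,E:empty,S:wait,W:car6-GO | queues: N=0 E=0 S=0 W=0

N: empty
E: empty
S: empty
W: empty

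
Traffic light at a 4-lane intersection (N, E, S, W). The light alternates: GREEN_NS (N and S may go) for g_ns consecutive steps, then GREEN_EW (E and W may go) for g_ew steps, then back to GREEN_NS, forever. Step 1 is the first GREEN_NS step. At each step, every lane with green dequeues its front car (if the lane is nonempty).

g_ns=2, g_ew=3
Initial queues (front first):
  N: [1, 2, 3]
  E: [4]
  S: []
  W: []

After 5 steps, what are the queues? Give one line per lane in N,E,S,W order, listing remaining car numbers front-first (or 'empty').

Step 1 [NS]: N:car1-GO,E:wait,S:empty,W:wait | queues: N=2 E=1 S=0 W=0
Step 2 [NS]: N:car2-GO,E:wait,S:empty,W:wait | queues: N=1 E=1 S=0 W=0
Step 3 [EW]: N:wait,E:car4-GO,S:wait,W:empty | queues: N=1 E=0 S=0 W=0
Step 4 [EW]: N:wait,E:empty,S:wait,W:empty | queues: N=1 E=0 S=0 W=0
Step 5 [EW]: N:wait,E:empty,S:wait,W:empty | queues: N=1 E=0 S=0 W=0

N: 3
E: empty
S: empty
W: empty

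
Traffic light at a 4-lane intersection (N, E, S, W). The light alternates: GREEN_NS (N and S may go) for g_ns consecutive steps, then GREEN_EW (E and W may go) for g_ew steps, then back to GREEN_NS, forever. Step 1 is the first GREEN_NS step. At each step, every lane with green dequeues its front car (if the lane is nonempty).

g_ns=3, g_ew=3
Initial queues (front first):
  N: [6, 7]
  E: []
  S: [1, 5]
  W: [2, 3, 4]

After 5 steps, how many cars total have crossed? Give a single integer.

Answer: 6

Derivation:
Step 1 [NS]: N:car6-GO,E:wait,S:car1-GO,W:wait | queues: N=1 E=0 S=1 W=3
Step 2 [NS]: N:car7-GO,E:wait,S:car5-GO,W:wait | queues: N=0 E=0 S=0 W=3
Step 3 [NS]: N:empty,E:wait,S:empty,W:wait | queues: N=0 E=0 S=0 W=3
Step 4 [EW]: N:wait,E:empty,S:wait,W:car2-GO | queues: N=0 E=0 S=0 W=2
Step 5 [EW]: N:wait,E:empty,S:wait,W:car3-GO | queues: N=0 E=0 S=0 W=1
Cars crossed by step 5: 6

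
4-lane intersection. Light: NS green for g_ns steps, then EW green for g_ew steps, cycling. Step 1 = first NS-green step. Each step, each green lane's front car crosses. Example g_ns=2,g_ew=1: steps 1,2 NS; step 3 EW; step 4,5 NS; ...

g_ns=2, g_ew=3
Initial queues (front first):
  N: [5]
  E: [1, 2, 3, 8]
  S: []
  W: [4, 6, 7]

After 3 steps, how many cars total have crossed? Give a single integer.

Step 1 [NS]: N:car5-GO,E:wait,S:empty,W:wait | queues: N=0 E=4 S=0 W=3
Step 2 [NS]: N:empty,E:wait,S:empty,W:wait | queues: N=0 E=4 S=0 W=3
Step 3 [EW]: N:wait,E:car1-GO,S:wait,W:car4-GO | queues: N=0 E=3 S=0 W=2
Cars crossed by step 3: 3

Answer: 3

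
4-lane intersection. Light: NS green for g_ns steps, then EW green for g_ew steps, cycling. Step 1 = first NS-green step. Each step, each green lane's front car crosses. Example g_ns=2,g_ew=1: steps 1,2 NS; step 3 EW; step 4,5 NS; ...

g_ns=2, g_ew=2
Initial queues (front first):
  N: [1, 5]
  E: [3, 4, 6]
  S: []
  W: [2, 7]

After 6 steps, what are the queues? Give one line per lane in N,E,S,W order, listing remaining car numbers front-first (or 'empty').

Step 1 [NS]: N:car1-GO,E:wait,S:empty,W:wait | queues: N=1 E=3 S=0 W=2
Step 2 [NS]: N:car5-GO,E:wait,S:empty,W:wait | queues: N=0 E=3 S=0 W=2
Step 3 [EW]: N:wait,E:car3-GO,S:wait,W:car2-GO | queues: N=0 E=2 S=0 W=1
Step 4 [EW]: N:wait,E:car4-GO,S:wait,W:car7-GO | queues: N=0 E=1 S=0 W=0
Step 5 [NS]: N:empty,E:wait,S:empty,W:wait | queues: N=0 E=1 S=0 W=0
Step 6 [NS]: N:empty,E:wait,S:empty,W:wait | queues: N=0 E=1 S=0 W=0

N: empty
E: 6
S: empty
W: empty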